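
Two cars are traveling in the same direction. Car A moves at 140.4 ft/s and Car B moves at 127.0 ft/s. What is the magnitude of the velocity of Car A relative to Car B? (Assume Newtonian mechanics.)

v_rel = |v_A - v_B| = |140.4 - 127.0| = 13.4 ft/s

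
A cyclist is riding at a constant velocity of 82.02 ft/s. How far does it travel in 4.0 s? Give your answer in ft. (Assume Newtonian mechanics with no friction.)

v = 82.02 ft/s × 0.3048 = 24.9997 m/s
d = v × t = 24.9997 × 4.0 = 99.9988 m
d = 99.9988 m / 0.3048 = 328.1 ft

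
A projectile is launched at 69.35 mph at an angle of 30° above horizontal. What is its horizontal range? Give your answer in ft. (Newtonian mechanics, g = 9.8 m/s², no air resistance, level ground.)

v₀ = 69.35 mph × 0.44704 = 31.0022 m/s
R = v₀² × sin(2θ) / g = 31.0022² × sin(2 × 30°) / 9.8 = 961.136 × 0.866025 / 9.8 = 84.9355 m
R = 84.9355 m / 0.3048 = 278.7 ft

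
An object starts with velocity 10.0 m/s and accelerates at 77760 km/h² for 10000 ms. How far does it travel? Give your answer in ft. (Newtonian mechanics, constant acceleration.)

a = 77760 km/h² × 7.716049382716049e-05 = 6.0 m/s²
t = 10000 ms × 0.001 = 10.0 s
d = v₀ × t + ½ × a × t² = 10.0 × 10.0 + 0.5 × 6.0 × 10.0² = 400.0 m
d = 400.0 m / 0.3048 = 1312 ft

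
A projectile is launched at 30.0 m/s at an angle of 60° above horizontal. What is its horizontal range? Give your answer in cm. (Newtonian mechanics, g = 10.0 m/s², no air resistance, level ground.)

R = v₀² × sin(2θ) / g = 30.0² × sin(2 × 60°) / 10.0 = 900.0 × 0.866025 / 10.0 = 77.9423 m
R = 77.9423 m / 0.01 = 7794 cm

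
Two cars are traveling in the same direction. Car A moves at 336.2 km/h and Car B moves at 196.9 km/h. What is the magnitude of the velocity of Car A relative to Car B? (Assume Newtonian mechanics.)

v_rel = |v_A - v_B| = |336.2 - 196.9| = 139.3 km/h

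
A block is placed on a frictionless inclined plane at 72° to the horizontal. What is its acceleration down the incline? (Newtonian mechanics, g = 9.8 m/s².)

a = g sin(θ) = 9.8 × sin(72°) = 9.8 × 0.9511 = 9.32 m/s²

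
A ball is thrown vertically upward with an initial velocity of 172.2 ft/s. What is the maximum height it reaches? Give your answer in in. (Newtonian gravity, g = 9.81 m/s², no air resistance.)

v₀ = 172.2 ft/s × 0.3048 = 52.4866 m/s
h_max = v₀² / (2g) = 52.4866² / (2 × 9.81) = 2754.84 / 19.62 = 140.41 m
h_max = 140.41 m / 0.0254 = 5528 in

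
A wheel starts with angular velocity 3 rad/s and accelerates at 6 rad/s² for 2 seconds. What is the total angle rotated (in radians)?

θ = ω₀t + ½αt² = 3×2 + ½×6×2² = 18.0 rad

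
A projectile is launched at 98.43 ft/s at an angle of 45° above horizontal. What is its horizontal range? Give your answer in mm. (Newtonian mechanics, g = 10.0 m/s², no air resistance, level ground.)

v₀ = 98.43 ft/s × 0.3048 = 30.0015 m/s
R = v₀² × sin(2θ) / g = 30.0015² × sin(2 × 45°) / 10.0 = 900.09 × 1.0 / 10.0 = 90.009 m
R = 90.009 m / 0.001 = 90010 mm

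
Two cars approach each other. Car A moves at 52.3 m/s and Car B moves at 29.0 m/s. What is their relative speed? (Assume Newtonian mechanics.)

v_rel = v_A + v_B = 52.3 + 29.0 = 81.3 m/s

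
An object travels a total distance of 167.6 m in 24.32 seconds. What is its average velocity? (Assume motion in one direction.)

v_avg = Δd / Δt = 167.6 / 24.32 = 6.89 m/s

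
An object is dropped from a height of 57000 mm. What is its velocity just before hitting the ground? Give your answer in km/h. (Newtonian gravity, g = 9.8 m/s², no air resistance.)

h = 57000 mm × 0.001 = 57.0 m
v = √(2gh) = √(2 × 9.8 × 57.0) = 33.4245 m/s
v = 33.4245 m/s / 0.2777777777777778 = 120.3 km/h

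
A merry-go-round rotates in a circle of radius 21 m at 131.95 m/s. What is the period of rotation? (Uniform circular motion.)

T = 2πr/v = 2π×21/131.95 = 1.0 s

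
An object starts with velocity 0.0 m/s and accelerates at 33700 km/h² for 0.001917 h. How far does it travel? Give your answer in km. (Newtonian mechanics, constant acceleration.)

a = 33700 km/h² × 7.716049382716049e-05 = 2.60031 m/s²
t = 0.001917 h × 3600.0 = 6.9012 s
d = v₀ × t + ½ × a × t² = 0.0 × 6.9012 + 0.5 × 2.60031 × 6.9012² = 61.9219 m
d = 61.9219 m / 1000.0 = 0.06192 km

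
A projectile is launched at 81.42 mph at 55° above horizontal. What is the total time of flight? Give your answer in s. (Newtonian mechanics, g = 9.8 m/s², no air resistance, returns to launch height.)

v₀ = 81.42 mph × 0.44704 = 36.398 m/s
T = 2 × v₀ × sin(θ) / g = 2 × 36.398 × sin(55°) / 9.8 = 2 × 36.398 × 0.819152 / 9.8 = 6.085 s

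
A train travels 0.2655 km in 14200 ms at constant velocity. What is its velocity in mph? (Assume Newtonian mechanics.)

d = 0.2655 km × 1000.0 = 265.5 m
t = 14200 ms × 0.001 = 14.2 s
v = d / t = 265.5 / 14.2 = 18.6972 m/s
v = 18.6972 m/s / 0.44704 = 41.82 mph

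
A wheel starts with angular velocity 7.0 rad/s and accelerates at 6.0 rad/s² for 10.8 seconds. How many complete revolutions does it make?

θ = ω₀t + ½αt² = 7.0×10.8 + ½×6.0×10.8² = 425.52 rad
Total revolutions = θ/(2π) = 425.52/(2π) = 67.72
Complete revolutions = ⌊67.72⌋ = 67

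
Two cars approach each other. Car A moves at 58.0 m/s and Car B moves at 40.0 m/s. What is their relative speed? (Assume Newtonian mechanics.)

v_rel = v_A + v_B = 58.0 + 40.0 = 98.0 m/s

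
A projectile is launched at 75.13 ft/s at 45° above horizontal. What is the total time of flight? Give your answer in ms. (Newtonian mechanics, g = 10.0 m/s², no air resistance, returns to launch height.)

v₀ = 75.13 ft/s × 0.3048 = 22.8996 m/s
T = 2 × v₀ × sin(θ) / g = 2 × 22.8996 × sin(45°) / 10.0 = 2 × 22.8996 × 0.707107 / 10.0 = 3.23849 s
T = 3.23849 s / 0.001 = 3238 ms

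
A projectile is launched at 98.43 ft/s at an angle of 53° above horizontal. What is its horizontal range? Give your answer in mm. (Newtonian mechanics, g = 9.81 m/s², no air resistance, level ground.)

v₀ = 98.43 ft/s × 0.3048 = 30.0015 m/s
R = v₀² × sin(2θ) / g = 30.0015² × sin(2 × 53°) / 9.81 = 900.09 × 0.961262 / 9.81 = 88.198 m
R = 88.198 m / 0.001 = 88200 mm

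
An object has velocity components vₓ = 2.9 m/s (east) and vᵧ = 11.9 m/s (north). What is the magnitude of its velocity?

|v| = √(vₓ² + vᵧ²) = √(2.9² + 11.9²) = √(150.02) = 12.25 m/s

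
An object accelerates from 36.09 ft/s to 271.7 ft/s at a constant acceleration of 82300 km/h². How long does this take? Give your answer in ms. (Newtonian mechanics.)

v₀ = 36.09 ft/s × 0.3048 = 11.0002 m/s
v = 271.7 ft/s × 0.3048 = 82.8142 m/s
a = 82300 km/h² × 7.716049382716049e-05 = 6.35031 m/s²
t = (v - v₀) / a = (82.8142 - 11.0002) / 6.35031 = 11.3087 s
t = 11.3087 s / 0.001 = 11310 ms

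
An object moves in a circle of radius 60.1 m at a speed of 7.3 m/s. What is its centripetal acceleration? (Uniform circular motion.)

a_c = v²/r = 7.3²/60.1 = 53.29/60.1 = 0.89 m/s²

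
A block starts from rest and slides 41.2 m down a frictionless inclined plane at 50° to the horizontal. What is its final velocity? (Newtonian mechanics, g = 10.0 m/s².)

a = g sin(θ) = 10.0 × sin(50°) = 7.6604 m/s²
v = √(2ad) = √(2 × 7.6604 × 41.2) = 25.12 m/s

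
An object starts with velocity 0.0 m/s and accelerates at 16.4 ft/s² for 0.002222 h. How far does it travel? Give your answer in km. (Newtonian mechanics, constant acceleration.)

a = 16.4 ft/s² × 0.3048 = 4.99872 m/s²
t = 0.002222 h × 3600.0 = 7.9992 s
d = v₀ × t + ½ × a × t² = 0.0 × 7.9992 + 0.5 × 4.99872 × 7.9992² = 159.927 m
d = 159.927 m / 1000.0 = 0.1599 km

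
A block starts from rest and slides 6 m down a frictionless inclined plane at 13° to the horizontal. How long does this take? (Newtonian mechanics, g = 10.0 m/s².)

a = g sin(θ) = 10.0 × sin(13°) = 2.2495 m/s²
t = √(2d/a) = √(2 × 6 / 2.2495) = 2.31 s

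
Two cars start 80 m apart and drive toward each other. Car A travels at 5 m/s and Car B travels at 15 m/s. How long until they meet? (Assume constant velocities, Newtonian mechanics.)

Combined speed: v_combined = 5 + 15 = 20 m/s
Time to meet: t = d/v_combined = 80/20 = 4.0 s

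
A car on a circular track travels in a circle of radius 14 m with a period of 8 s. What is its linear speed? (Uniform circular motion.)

v = 2πr/T = 2π×14/8 = 11.0 m/s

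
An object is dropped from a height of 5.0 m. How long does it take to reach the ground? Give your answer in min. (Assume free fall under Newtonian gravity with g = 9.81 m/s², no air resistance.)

t = √(2h/g) = √(2 × 5.0 / 9.81) = 1.00964 s
t = 1.00964 s / 60.0 = 0.01683 min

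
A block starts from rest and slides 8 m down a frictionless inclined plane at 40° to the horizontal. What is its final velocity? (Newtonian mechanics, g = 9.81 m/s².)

a = g sin(θ) = 9.81 × sin(40°) = 6.3057 m/s²
v = √(2ad) = √(2 × 6.3057 × 8) = 10.04 m/s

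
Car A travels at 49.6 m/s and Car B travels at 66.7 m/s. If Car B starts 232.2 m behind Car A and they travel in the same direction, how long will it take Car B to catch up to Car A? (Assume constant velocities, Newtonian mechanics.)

Relative speed: v_rel = 66.7 - 49.6 = 17.1 m/s
Time to catch: t = d₀/v_rel = 232.2/17.1 = 13.58 s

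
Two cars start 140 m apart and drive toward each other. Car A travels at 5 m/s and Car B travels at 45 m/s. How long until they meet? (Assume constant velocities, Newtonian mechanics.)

Combined speed: v_combined = 5 + 45 = 50 m/s
Time to meet: t = d/v_combined = 140/50 = 2.8 s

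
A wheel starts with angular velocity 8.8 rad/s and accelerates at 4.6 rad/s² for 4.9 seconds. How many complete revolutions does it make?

θ = ω₀t + ½αt² = 8.8×4.9 + ½×4.6×4.9² = 98.343 rad
Total revolutions = θ/(2π) = 98.343/(2π) = 15.65
Complete revolutions = ⌊15.65⌋ = 15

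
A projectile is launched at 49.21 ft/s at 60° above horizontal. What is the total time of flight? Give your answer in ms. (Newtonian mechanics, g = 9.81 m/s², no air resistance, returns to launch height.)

v₀ = 49.21 ft/s × 0.3048 = 14.9992 m/s
T = 2 × v₀ × sin(θ) / g = 2 × 14.9992 × sin(60°) / 9.81 = 2 × 14.9992 × 0.866025 / 9.81 = 2.64825 s
T = 2.64825 s / 0.001 = 2648 ms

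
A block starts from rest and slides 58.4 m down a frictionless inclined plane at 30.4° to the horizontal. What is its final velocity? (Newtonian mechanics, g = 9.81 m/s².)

a = g sin(θ) = 9.81 × sin(30.4°) = 4.9642 m/s²
v = √(2ad) = √(2 × 4.9642 × 58.4) = 24.08 m/s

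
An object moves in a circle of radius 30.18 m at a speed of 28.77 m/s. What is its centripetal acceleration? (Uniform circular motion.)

a_c = v²/r = 28.77²/30.18 = 827.7129/30.18 = 27.43 m/s²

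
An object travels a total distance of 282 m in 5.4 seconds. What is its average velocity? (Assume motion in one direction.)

v_avg = Δd / Δt = 282 / 5.4 = 52.22 m/s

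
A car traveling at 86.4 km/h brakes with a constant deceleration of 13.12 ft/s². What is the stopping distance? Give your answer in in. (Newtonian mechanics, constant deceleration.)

v₀ = 86.4 km/h × 0.2777777777777778 = 24.0 m/s
a = 13.12 ft/s² × 0.3048 = 3.99898 m/s²
d = v₀² / (2a) = 24.0² / (2 × 3.99898) = 576.0 / 7.99796 = 72.0184 m
d = 72.0184 m / 0.0254 = 2835 in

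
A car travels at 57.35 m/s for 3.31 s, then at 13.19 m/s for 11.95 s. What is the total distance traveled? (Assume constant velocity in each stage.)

d₁ = v₁t₁ = 57.35 × 3.31 = 189.8285 m
d₂ = v₂t₂ = 13.19 × 11.95 = 157.6205 m
d_total = 189.8285 + 157.6205 = 347.45 m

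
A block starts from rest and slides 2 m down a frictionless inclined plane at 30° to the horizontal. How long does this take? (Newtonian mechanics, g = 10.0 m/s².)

a = g sin(θ) = 10.0 × sin(30°) = 5.0 m/s²
t = √(2d/a) = √(2 × 2 / 5.0) = 0.89 s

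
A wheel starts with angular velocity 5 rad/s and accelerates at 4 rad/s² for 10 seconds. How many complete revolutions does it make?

θ = ω₀t + ½αt² = 5×10 + ½×4×10² = 250.0 rad
Total revolutions = θ/(2π) = 250.0/(2π) = 39.79
Complete revolutions = ⌊39.79⌋ = 39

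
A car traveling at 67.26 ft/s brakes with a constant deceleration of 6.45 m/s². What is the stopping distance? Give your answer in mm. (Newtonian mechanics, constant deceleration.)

v₀ = 67.26 ft/s × 0.3048 = 20.5008 m/s
d = v₀² / (2a) = 20.5008² / (2 × 6.45) = 420.283 / 12.9 = 32.5801 m
d = 32.5801 m / 0.001 = 32580 mm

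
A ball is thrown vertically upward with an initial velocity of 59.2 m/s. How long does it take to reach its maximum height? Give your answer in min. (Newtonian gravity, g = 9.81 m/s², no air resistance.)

t_up = v₀ / g = 59.2 / 9.81 = 6.03466 s
t_up = 6.03466 s / 60.0 = 0.1006 min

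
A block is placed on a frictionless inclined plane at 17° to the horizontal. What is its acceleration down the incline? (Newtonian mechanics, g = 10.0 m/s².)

a = g sin(θ) = 10.0 × sin(17°) = 10.0 × 0.2924 = 2.92 m/s²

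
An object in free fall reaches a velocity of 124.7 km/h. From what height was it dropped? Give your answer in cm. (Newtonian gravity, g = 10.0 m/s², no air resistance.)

v = 124.7 km/h × 0.2777777777777778 = 34.6389 m/s
h = v² / (2g) = 34.6389² / (2 × 10.0) = 59.9927 m
h = 59.9927 m / 0.01 = 5999 cm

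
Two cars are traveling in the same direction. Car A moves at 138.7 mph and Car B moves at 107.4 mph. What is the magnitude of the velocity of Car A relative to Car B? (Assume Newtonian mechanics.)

v_rel = |v_A - v_B| = |138.7 - 107.4| = 31.3 mph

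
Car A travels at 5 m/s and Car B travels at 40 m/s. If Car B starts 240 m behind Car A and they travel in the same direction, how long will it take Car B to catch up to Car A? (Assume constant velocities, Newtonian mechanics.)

Relative speed: v_rel = 40 - 5 = 35 m/s
Time to catch: t = d₀/v_rel = 240/35 = 6.86 s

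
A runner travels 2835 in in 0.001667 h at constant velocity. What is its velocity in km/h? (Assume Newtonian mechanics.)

d = 2835 in × 0.0254 = 72.009 m
t = 0.001667 h × 3600.0 = 6.0012 s
v = d / t = 72.009 / 6.0012 = 11.9991 m/s
v = 11.9991 m/s / 0.2777777777777778 = 43.2 km/h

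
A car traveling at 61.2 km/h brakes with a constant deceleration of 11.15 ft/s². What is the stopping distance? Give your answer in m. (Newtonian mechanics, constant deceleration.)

v₀ = 61.2 km/h × 0.2777777777777778 = 17.0 m/s
a = 11.15 ft/s² × 0.3048 = 3.39852 m/s²
d = v₀² / (2a) = 17.0² / (2 × 3.39852) = 289.0 / 6.79704 = 42.52 m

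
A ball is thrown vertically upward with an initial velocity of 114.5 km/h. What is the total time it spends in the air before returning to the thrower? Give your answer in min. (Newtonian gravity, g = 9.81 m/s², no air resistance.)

v₀ = 114.5 km/h × 0.2777777777777778 = 31.8056 m/s
t_total = 2 × v₀ / g = 2 × 31.8056 / 9.81 = 6.48432 s
t_total = 6.48432 s / 60.0 = 0.1081 min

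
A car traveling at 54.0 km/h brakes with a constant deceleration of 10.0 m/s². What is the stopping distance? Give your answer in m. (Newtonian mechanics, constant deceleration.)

v₀ = 54.0 km/h × 0.2777777777777778 = 15.0 m/s
d = v₀² / (2a) = 15.0² / (2 × 10.0) = 225.0 / 20.0 = 11.25 m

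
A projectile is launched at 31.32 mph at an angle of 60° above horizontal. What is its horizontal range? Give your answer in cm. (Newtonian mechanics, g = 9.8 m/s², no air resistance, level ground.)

v₀ = 31.32 mph × 0.44704 = 14.0013 m/s
R = v₀² × sin(2θ) / g = 14.0013² × sin(2 × 60°) / 9.8 = 196.036 × 0.866025 / 9.8 = 17.3237 m
R = 17.3237 m / 0.01 = 1732 cm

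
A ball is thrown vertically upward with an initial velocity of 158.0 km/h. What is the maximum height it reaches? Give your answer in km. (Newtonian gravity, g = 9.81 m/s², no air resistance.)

v₀ = 158.0 km/h × 0.2777777777777778 = 43.8889 m/s
h_max = v₀² / (2g) = 43.8889² / (2 × 9.81) = 1926.24 / 19.62 = 98.1774 m
h_max = 98.1774 m / 1000.0 = 0.09818 km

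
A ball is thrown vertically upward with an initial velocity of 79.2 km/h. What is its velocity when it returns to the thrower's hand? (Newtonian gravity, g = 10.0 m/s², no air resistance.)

By conservation of energy (no air resistance), the ball returns to the throw height with the same speed as launch, but directed downward.
|v_ground| = v₀ = 79.2 km/h
v_ground = 79.2 km/h (downward)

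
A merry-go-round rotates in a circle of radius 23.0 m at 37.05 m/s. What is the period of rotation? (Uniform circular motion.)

T = 2πr/v = 2π×23.0/37.05 = 3.9 s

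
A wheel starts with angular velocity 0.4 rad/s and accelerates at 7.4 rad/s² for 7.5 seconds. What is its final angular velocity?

ω = ω₀ + αt = 0.4 + 7.4 × 7.5 = 55.9 rad/s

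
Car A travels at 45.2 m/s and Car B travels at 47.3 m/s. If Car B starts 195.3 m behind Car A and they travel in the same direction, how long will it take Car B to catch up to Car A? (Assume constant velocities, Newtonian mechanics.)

Relative speed: v_rel = 47.3 - 45.2 = 2.1 m/s
Time to catch: t = d₀/v_rel = 195.3/2.1 = 93.0 s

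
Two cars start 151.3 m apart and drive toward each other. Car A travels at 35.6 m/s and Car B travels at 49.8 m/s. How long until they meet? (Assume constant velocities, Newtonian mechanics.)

Combined speed: v_combined = 35.6 + 49.8 = 85.4 m/s
Time to meet: t = d/v_combined = 151.3/85.4 = 1.77 s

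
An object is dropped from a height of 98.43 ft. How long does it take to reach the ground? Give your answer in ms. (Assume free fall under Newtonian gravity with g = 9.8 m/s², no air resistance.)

h = 98.43 ft × 0.3048 = 30.0015 m
t = √(2h/g) = √(2 × 30.0015 / 9.8) = 2.47442 s
t = 2.47442 s / 0.001 = 2474 ms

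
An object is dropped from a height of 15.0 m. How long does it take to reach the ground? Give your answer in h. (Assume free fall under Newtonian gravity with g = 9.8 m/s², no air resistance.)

t = √(2h/g) = √(2 × 15.0 / 9.8) = 1.74964 s
t = 1.74964 s / 3600.0 = 0.000486 h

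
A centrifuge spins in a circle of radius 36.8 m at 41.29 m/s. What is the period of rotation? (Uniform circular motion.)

T = 2πr/v = 2π×36.8/41.29 = 5.6 s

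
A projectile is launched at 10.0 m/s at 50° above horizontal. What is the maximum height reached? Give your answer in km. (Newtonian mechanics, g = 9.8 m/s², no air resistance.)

H = v₀² × sin²(θ) / (2g) = 10.0² × sin(50°)² / (2 × 9.8) = 100.0 × 0.586824 / 19.6 = 2.994 m
H = 2.994 m / 1000.0 = 0.002994 km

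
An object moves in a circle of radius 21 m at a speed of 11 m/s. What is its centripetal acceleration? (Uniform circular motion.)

a_c = v²/r = 11²/21 = 121/21 = 5.76 m/s²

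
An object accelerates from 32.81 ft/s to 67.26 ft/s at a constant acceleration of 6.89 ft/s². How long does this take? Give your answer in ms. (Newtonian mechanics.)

v₀ = 32.81 ft/s × 0.3048 = 10.0005 m/s
v = 67.26 ft/s × 0.3048 = 20.5008 m/s
a = 6.89 ft/s² × 0.3048 = 2.10007 m/s²
t = (v - v₀) / a = (20.5008 - 10.0005) / 2.10007 = 4.99998 s
t = 4.99998 s / 0.001 = 5000 ms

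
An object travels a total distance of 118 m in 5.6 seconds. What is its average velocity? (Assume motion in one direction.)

v_avg = Δd / Δt = 118 / 5.6 = 21.07 m/s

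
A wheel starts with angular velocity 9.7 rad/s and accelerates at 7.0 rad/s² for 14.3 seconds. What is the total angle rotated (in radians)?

θ = ω₀t + ½αt² = 9.7×14.3 + ½×7.0×14.3² = 854.43 rad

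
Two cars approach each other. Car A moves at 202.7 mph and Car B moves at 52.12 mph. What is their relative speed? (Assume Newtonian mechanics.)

v_rel = v_A + v_B = 202.7 + 52.12 = 254.82 mph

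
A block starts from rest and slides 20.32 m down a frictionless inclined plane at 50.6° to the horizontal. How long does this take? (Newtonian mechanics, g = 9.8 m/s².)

a = g sin(θ) = 9.8 × sin(50.6°) = 7.5728 m/s²
t = √(2d/a) = √(2 × 20.32 / 7.5728) = 2.32 s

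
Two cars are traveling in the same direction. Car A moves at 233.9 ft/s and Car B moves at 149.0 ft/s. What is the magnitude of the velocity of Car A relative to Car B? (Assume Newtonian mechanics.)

v_rel = |v_A - v_B| = |233.9 - 149.0| = 84.9 ft/s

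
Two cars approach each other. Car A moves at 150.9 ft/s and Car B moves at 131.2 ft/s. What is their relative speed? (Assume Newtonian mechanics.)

v_rel = v_A + v_B = 150.9 + 131.2 = 282.1 ft/s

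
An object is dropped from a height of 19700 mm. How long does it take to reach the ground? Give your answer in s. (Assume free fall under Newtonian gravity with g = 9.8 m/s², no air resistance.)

h = 19700 mm × 0.001 = 19.7 m
t = √(2h/g) = √(2 × 19.7 / 9.8) = 2.005 s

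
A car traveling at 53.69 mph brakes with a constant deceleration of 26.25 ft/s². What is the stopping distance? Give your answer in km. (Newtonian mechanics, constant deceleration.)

v₀ = 53.69 mph × 0.44704 = 24.0016 m/s
a = 26.25 ft/s² × 0.3048 = 8.001 m/s²
d = v₀² / (2a) = 24.0016² / (2 × 8.001) = 576.077 / 16.002 = 36.0003 m
d = 36.0003 m / 1000.0 = 0.036 km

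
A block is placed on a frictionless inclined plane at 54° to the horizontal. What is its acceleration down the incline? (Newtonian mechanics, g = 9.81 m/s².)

a = g sin(θ) = 9.81 × sin(54°) = 9.81 × 0.809 = 7.94 m/s²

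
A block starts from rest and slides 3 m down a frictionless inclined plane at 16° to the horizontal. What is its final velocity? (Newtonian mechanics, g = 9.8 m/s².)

a = g sin(θ) = 9.8 × sin(16°) = 2.7012 m/s²
v = √(2ad) = √(2 × 2.7012 × 3) = 4.03 m/s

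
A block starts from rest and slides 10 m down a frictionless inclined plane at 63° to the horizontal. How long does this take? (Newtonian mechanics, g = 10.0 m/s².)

a = g sin(θ) = 10.0 × sin(63°) = 8.9101 m/s²
t = √(2d/a) = √(2 × 10 / 8.9101) = 1.5 s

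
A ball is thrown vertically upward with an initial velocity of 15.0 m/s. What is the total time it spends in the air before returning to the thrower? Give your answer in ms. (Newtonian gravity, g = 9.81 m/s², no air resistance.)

t_total = 2 × v₀ / g = 2 × 15.0 / 9.81 = 3.0581 s
t_total = 3.0581 s / 0.001 = 3058 ms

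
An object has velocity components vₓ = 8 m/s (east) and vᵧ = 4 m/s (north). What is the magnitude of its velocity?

|v| = √(vₓ² + vᵧ²) = √(8² + 4²) = √(80) = 8.94 m/s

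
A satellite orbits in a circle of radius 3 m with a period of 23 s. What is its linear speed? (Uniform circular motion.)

v = 2πr/T = 2π×3/23 = 0.82 m/s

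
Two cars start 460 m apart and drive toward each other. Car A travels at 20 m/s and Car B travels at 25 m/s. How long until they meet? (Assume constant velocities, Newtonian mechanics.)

Combined speed: v_combined = 20 + 25 = 45 m/s
Time to meet: t = d/v_combined = 460/45 = 10.22 s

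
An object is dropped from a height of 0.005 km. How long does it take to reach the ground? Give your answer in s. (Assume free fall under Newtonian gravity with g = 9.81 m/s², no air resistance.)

h = 0.005 km × 1000.0 = 5.0 m
t = √(2h/g) = √(2 × 5.0 / 9.81) = 1.01 s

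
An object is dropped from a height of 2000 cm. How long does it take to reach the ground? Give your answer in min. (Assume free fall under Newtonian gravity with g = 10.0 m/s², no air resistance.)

h = 2000 cm × 0.01 = 20.0 m
t = √(2h/g) = √(2 × 20.0 / 10.0) = 2.0 s
t = 2.0 s / 60.0 = 0.03333 min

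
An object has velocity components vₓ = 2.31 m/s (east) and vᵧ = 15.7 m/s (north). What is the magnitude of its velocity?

|v| = √(vₓ² + vᵧ²) = √(2.31² + 15.7²) = √(251.8261) = 15.87 m/s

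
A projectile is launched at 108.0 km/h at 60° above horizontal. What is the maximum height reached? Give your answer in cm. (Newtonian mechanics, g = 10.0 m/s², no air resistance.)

v₀ = 108.0 km/h × 0.2777777777777778 = 30.0 m/s
H = v₀² × sin²(θ) / (2g) = 30.0² × sin(60°)² / (2 × 10.0) = 900.0 × 0.75 / 20.0 = 33.75 m
H = 33.75 m / 0.01 = 3375 cm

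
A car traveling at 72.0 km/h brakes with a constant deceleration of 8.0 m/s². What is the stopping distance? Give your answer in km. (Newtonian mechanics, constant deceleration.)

v₀ = 72.0 km/h × 0.2777777777777778 = 20.0 m/s
d = v₀² / (2a) = 20.0² / (2 × 8.0) = 400.0 / 16.0 = 25.0 m
d = 25.0 m / 1000.0 = 0.025 km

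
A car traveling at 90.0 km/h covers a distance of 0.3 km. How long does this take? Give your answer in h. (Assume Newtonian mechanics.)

d = 0.3 km × 1000.0 = 300.0 m
v = 90.0 km/h × 0.2777777777777778 = 25.0 m/s
t = d / v = 300.0 / 25.0 = 12.0 s
t = 12.0 s / 3600.0 = 0.003333 h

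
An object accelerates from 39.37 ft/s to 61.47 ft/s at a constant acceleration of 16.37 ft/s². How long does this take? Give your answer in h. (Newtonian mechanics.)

v₀ = 39.37 ft/s × 0.3048 = 12.0 m/s
v = 61.47 ft/s × 0.3048 = 18.7361 m/s
a = 16.37 ft/s² × 0.3048 = 4.98958 m/s²
t = (v - v₀) / a = (18.7361 - 12.0) / 4.98958 = 1.35003 s
t = 1.35003 s / 3600.0 = 0.000375 h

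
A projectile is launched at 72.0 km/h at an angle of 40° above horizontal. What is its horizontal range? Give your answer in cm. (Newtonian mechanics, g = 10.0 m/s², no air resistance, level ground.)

v₀ = 72.0 km/h × 0.2777777777777778 = 20.0 m/s
R = v₀² × sin(2θ) / g = 20.0² × sin(2 × 40°) / 10.0 = 400.0 × 0.984808 / 10.0 = 39.3923 m
R = 39.3923 m / 0.01 = 3939 cm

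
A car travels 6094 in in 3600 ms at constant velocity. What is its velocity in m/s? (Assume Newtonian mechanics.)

d = 6094 in × 0.0254 = 154.788 m
t = 3600 ms × 0.001 = 3.6 s
v = d / t = 154.788 / 3.6 = 43.0 m/s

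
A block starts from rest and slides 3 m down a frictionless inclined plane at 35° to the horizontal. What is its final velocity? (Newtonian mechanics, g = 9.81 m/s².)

a = g sin(θ) = 9.81 × sin(35°) = 5.6268 m/s²
v = √(2ad) = √(2 × 5.6268 × 3) = 5.81 m/s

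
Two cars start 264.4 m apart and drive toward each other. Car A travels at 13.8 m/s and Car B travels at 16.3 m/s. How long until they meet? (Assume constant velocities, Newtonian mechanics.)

Combined speed: v_combined = 13.8 + 16.3 = 30.1 m/s
Time to meet: t = d/v_combined = 264.4/30.1 = 8.78 s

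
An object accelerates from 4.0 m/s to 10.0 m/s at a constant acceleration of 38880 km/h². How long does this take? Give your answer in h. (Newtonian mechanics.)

a = 38880 km/h² × 7.716049382716049e-05 = 3.0 m/s²
t = (v - v₀) / a = (10.0 - 4.0) / 3.0 = 2.0 s
t = 2.0 s / 3600.0 = 0.0005556 h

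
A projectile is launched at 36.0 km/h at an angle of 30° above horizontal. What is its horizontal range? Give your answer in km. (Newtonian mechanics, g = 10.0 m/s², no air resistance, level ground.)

v₀ = 36.0 km/h × 0.2777777777777778 = 10.0 m/s
R = v₀² × sin(2θ) / g = 10.0² × sin(2 × 30°) / 10.0 = 100.0 × 0.866025 / 10.0 = 8.66025 m
R = 8.66025 m / 1000.0 = 0.00866 km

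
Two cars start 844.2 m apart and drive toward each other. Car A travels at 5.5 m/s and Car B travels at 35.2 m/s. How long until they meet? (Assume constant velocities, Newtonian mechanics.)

Combined speed: v_combined = 5.5 + 35.2 = 40.7 m/s
Time to meet: t = d/v_combined = 844.2/40.7 = 20.74 s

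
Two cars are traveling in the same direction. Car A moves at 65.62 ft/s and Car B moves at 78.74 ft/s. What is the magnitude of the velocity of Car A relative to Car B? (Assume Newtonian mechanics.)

v_rel = |v_A - v_B| = |65.62 - 78.74| = 13.12 ft/s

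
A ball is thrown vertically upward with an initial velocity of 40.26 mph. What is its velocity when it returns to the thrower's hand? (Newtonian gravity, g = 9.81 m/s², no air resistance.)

By conservation of energy (no air resistance), the ball returns to the throw height with the same speed as launch, but directed downward.
|v_ground| = v₀ = 40.26 mph
v_ground = 40.26 mph (downward)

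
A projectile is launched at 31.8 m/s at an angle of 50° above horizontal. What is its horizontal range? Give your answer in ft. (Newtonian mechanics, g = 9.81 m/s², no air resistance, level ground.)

R = v₀² × sin(2θ) / g = 31.8² × sin(2 × 50°) / 9.81 = 1011.24 × 0.984808 / 9.81 = 101.517 m
R = 101.517 m / 0.3048 = 333.1 ft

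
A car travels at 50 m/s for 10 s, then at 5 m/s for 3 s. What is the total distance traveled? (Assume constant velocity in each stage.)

d₁ = v₁t₁ = 50 × 10 = 500 m
d₂ = v₂t₂ = 5 × 3 = 15 m
d_total = 500 + 15 = 515 m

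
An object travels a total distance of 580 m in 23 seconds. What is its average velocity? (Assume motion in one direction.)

v_avg = Δd / Δt = 580 / 23 = 25.22 m/s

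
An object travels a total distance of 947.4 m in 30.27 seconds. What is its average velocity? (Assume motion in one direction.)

v_avg = Δd / Δt = 947.4 / 30.27 = 31.3 m/s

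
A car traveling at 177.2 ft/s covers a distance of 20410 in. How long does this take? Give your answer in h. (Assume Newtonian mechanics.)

d = 20410 in × 0.0254 = 518.414 m
v = 177.2 ft/s × 0.3048 = 54.0106 m/s
t = d / v = 518.414 / 54.0106 = 9.59838 s
t = 9.59838 s / 3600.0 = 0.002666 h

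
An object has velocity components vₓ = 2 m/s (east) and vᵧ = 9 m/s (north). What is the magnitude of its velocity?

|v| = √(vₓ² + vᵧ²) = √(2² + 9²) = √(85) = 9.22 m/s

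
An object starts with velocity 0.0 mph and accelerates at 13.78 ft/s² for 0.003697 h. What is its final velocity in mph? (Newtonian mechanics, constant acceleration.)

v₀ = 0.0 mph × 0.44704 = 0.0 m/s
a = 13.78 ft/s² × 0.3048 = 4.20014 m/s²
t = 0.003697 h × 3600.0 = 13.3092 s
v = v₀ + a × t = 0.0 + 4.20014 × 13.3092 = 55.9005 m/s
v = 55.9005 m/s / 0.44704 = 125.0 mph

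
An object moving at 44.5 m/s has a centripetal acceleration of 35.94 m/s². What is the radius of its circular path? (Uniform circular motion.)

r = v²/a_c = 44.5²/35.94 = 55.1 m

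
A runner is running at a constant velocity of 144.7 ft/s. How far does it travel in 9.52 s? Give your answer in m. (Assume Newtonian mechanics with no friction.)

v = 144.7 ft/s × 0.3048 = 44.1046 m/s
d = v × t = 44.1046 × 9.52 = 419.9 m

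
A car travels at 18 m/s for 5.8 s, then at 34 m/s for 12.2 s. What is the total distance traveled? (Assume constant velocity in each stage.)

d₁ = v₁t₁ = 18 × 5.8 = 104.4 m
d₂ = v₂t₂ = 34 × 12.2 = 414.8 m
d_total = 104.4 + 414.8 = 519.2 m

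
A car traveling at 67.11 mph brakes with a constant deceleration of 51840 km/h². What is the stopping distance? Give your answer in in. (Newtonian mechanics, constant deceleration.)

v₀ = 67.11 mph × 0.44704 = 30.0009 m/s
a = 51840 km/h² × 7.716049382716049e-05 = 4.0 m/s²
d = v₀² / (2a) = 30.0009² / (2 × 4.0) = 900.054 / 8.0 = 112.507 m
d = 112.507 m / 0.0254 = 4429 in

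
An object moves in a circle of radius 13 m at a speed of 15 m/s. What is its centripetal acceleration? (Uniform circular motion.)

a_c = v²/r = 15²/13 = 225/13 = 17.31 m/s²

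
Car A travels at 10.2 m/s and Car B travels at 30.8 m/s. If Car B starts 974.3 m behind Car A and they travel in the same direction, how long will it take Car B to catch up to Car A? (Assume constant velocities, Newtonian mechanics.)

Relative speed: v_rel = 30.8 - 10.2 = 20.6 m/s
Time to catch: t = d₀/v_rel = 974.3/20.6 = 47.3 s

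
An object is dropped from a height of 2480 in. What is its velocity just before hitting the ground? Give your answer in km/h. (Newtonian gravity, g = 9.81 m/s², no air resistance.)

h = 2480 in × 0.0254 = 62.992 m
v = √(2gh) = √(2 × 9.81 × 62.992) = 35.1554 m/s
v = 35.1554 m/s / 0.2777777777777778 = 126.6 km/h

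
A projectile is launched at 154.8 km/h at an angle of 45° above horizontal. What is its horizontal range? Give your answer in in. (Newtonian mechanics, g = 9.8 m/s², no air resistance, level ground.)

v₀ = 154.8 km/h × 0.2777777777777778 = 43.0 m/s
R = v₀² × sin(2θ) / g = 43.0² × sin(2 × 45°) / 9.8 = 1849.0 × 1.0 / 9.8 = 188.673 m
R = 188.673 m / 0.0254 = 7428 in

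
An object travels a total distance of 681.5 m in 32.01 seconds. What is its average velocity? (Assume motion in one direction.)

v_avg = Δd / Δt = 681.5 / 32.01 = 21.29 m/s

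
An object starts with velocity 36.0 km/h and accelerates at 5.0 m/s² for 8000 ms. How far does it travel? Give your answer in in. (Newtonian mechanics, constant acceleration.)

v₀ = 36.0 km/h × 0.2777777777777778 = 10.0 m/s
t = 8000 ms × 0.001 = 8.0 s
d = v₀ × t + ½ × a × t² = 10.0 × 8.0 + 0.5 × 5.0 × 8.0² = 240.0 m
d = 240.0 m / 0.0254 = 9449 in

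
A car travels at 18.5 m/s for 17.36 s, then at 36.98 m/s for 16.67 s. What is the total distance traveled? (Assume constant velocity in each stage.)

d₁ = v₁t₁ = 18.5 × 17.36 = 321.16 m
d₂ = v₂t₂ = 36.98 × 16.67 = 616.4566 m
d_total = 321.16 + 616.4566 = 937.62 m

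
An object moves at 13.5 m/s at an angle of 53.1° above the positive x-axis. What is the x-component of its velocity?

vₓ = v cos(θ) = 13.5 × cos(53.1°) = 8.11 m/s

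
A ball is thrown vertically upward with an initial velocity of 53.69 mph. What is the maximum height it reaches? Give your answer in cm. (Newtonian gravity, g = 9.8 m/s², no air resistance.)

v₀ = 53.69 mph × 0.44704 = 24.0016 m/s
h_max = v₀² / (2g) = 24.0016² / (2 × 9.8) = 576.077 / 19.6 = 29.3917 m
h_max = 29.3917 m / 0.01 = 2939 cm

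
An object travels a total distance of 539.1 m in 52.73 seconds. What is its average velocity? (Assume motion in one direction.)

v_avg = Δd / Δt = 539.1 / 52.73 = 10.22 m/s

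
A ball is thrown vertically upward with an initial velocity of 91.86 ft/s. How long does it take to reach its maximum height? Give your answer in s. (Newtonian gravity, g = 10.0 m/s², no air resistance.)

v₀ = 91.86 ft/s × 0.3048 = 27.9989 m/s
t_up = v₀ / g = 27.9989 / 10.0 = 2.8 s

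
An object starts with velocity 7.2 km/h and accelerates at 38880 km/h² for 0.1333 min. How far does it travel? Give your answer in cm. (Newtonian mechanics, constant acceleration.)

v₀ = 7.2 km/h × 0.2777777777777778 = 2.0 m/s
a = 38880 km/h² × 7.716049382716049e-05 = 3.0 m/s²
t = 0.1333 min × 60.0 = 7.998 s
d = v₀ × t + ½ × a × t² = 2.0 × 7.998 + 0.5 × 3.0 × 7.998² = 111.948 m
d = 111.948 m / 0.01 = 11190 cm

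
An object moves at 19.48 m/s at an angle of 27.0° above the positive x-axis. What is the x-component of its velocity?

vₓ = v cos(θ) = 19.48 × cos(27.0°) = 17.36 m/s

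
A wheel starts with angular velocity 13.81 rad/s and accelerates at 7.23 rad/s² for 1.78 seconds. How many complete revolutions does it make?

θ = ω₀t + ½αt² = 13.81×1.78 + ½×7.23×1.78² = 36.035566 rad
Total revolutions = θ/(2π) = 36.035566/(2π) = 5.74
Complete revolutions = ⌊5.74⌋ = 5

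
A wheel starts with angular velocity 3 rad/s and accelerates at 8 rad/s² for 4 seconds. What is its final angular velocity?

ω = ω₀ + αt = 3 + 8 × 4 = 35 rad/s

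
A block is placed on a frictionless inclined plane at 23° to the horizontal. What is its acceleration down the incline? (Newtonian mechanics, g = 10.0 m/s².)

a = g sin(θ) = 10.0 × sin(23°) = 10.0 × 0.3907 = 3.91 m/s²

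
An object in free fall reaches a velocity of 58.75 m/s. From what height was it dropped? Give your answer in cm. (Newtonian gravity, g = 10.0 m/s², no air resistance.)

h = v² / (2g) = 58.75² / (2 × 10.0) = 172.578 m
h = 172.578 m / 0.01 = 17260 cm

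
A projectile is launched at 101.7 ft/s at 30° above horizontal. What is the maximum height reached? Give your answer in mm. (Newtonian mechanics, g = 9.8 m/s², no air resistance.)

v₀ = 101.7 ft/s × 0.3048 = 30.9982 m/s
H = v₀² × sin²(θ) / (2g) = 30.9982² × sin(30°)² / (2 × 9.8) = 960.888 × 0.25 / 19.6 = 12.2562 m
H = 12.2562 m / 0.001 = 12260 mm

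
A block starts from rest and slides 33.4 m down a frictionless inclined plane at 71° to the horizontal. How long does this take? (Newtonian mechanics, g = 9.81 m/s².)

a = g sin(θ) = 9.81 × sin(71°) = 9.2755 m/s²
t = √(2d/a) = √(2 × 33.4 / 9.2755) = 2.68 s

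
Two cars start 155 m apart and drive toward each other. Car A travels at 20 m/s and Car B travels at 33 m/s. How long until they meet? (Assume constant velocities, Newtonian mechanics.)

Combined speed: v_combined = 20 + 33 = 53 m/s
Time to meet: t = d/v_combined = 155/53 = 2.92 s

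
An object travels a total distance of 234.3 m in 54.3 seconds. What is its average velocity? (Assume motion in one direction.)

v_avg = Δd / Δt = 234.3 / 54.3 = 4.31 m/s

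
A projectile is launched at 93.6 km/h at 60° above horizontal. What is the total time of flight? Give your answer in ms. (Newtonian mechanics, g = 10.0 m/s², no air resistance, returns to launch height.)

v₀ = 93.6 km/h × 0.2777777777777778 = 26.0 m/s
T = 2 × v₀ × sin(θ) / g = 2 × 26.0 × sin(60°) / 10.0 = 2 × 26.0 × 0.866025 / 10.0 = 4.50333 s
T = 4.50333 s / 0.001 = 4503 ms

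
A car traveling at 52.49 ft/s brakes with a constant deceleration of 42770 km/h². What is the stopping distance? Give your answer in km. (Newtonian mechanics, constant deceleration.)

v₀ = 52.49 ft/s × 0.3048 = 15.999 m/s
a = 42770 km/h² × 7.716049382716049e-05 = 3.30015 m/s²
d = v₀² / (2a) = 15.999² / (2 × 3.30015) = 255.968 / 6.6003 = 38.7813 m
d = 38.7813 m / 1000.0 = 0.03878 km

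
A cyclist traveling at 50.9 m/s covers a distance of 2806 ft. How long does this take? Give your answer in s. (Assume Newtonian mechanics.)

d = 2806 ft × 0.3048 = 855.269 m
t = d / v = 855.269 / 50.9 = 16.8 s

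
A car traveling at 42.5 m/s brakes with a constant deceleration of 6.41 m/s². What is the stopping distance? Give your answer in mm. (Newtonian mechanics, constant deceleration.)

d = v₀² / (2a) = 42.5² / (2 × 6.41) = 1806.25 / 12.82 = 140.893 m
d = 140.893 m / 0.001 = 140900 mm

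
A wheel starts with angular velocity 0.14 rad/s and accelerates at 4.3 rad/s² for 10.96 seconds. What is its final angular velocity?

ω = ω₀ + αt = 0.14 + 4.3 × 10.96 = 47.27 rad/s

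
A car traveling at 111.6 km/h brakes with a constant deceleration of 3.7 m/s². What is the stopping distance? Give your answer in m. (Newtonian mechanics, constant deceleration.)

v₀ = 111.6 km/h × 0.2777777777777778 = 31.0 m/s
d = v₀² / (2a) = 31.0² / (2 × 3.7) = 961.0 / 7.4 = 129.9 m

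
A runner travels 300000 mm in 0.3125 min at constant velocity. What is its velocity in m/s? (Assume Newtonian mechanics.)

d = 300000 mm × 0.001 = 300.0 m
t = 0.3125 min × 60.0 = 18.75 s
v = d / t = 300.0 / 18.75 = 16.0 m/s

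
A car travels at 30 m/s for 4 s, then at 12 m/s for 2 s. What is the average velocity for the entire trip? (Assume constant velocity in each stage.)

d₁ = v₁t₁ = 30 × 4 = 120 m
d₂ = v₂t₂ = 12 × 2 = 24 m
d_total = 144 m, t_total = 6 s
v_avg = d_total/t_total = 144/6 = 24.0 m/s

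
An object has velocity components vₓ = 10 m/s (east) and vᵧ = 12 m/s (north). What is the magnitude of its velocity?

|v| = √(vₓ² + vᵧ²) = √(10² + 12²) = √(244) = 15.62 m/s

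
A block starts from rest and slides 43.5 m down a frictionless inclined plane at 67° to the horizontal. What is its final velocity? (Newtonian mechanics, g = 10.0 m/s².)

a = g sin(θ) = 10.0 × sin(67°) = 9.205 m/s²
v = √(2ad) = √(2 × 9.205 × 43.5) = 28.3 m/s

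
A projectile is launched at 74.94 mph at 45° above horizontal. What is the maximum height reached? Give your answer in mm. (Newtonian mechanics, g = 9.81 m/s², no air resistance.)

v₀ = 74.94 mph × 0.44704 = 33.5012 m/s
H = v₀² × sin²(θ) / (2g) = 33.5012² × sin(45°)² / (2 × 9.81) = 1122.33 × 0.5 / 19.62 = 28.6017 m
H = 28.6017 m / 0.001 = 28600 mm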